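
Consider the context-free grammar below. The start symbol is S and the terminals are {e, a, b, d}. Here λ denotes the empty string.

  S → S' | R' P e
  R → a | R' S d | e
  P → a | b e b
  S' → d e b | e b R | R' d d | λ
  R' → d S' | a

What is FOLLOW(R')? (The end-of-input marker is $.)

{a, b, d, e}

FIRST(P): from P→a we get {a}; from P→b e b we get {b}. So FIRST(P) = {a, b}.
FIRST(R'): from R'→d S' we get {d}; from R'→a we get {a}. So FIRST(R') = {a, d}.
FIRST(R): from R→a we get {a}; from R→R' S d we get {a, d}; from R→e we get {e}. So FIRST(R) = {a, d, e}.
FIRST(S'): from S'→d e b we get {d}; from S'→e b R we get {e}; from S'→R' d d we get {a, d}; from S'→λ we get {λ}. So FIRST(S') = {λ, a, d, e}.
FIRST(S): from S→S' we get {λ, a, d, e}; from S→R' P e we get {a, d}. So FIRST(S) = {λ, a, d, e}.
FOLLOW(S) includes $ since S is the start symbol.
FOLLOW(S): in R→R' S d, S is followed by d with FIRST {d}. Thus FOLLOW(S) = {$, d}.
FOLLOW(P): in S→R' P e, P is followed by e with FIRST {e}. Thus FOLLOW(P) = {e}.
FOLLOW(R'): in S→R' P e, R' is followed by P e with FIRST {a, b}; in R→R' S d, R' is followed by S d with FIRST {a, d, e}; in S'→R' d d, R' is followed by d d with FIRST {d}. Thus FOLLOW(R') = {a, b, d, e}.
FOLLOW(S'): in S→S', the suffix after S' is empty, so FOLLOW(S') ⊇ FOLLOW(S) = {$, d}; in R'→d S', the suffix after S' is empty, so FOLLOW(S') ⊇ FOLLOW(R') = {a, b, d, e}. Thus FOLLOW(S') = {$, a, b, d, e}.
FOLLOW(R): in S'→e b R, the suffix after R is empty, so FOLLOW(R) ⊇ FOLLOW(S') = {$, a, b, d, e}. Thus FOLLOW(R) = {$, a, b, d, e}.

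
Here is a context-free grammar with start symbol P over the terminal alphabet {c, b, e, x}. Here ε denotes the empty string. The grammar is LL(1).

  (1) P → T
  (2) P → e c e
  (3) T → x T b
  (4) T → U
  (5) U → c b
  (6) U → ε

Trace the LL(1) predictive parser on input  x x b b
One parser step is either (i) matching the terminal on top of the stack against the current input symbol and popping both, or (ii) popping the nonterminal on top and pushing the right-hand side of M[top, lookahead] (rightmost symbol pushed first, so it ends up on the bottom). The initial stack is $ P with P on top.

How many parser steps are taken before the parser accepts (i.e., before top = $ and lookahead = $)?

9

     Stack      Input      Action
  1  $ P        x x b b $  expand P → T
  2  $ T        x x b b $  expand T → x T b
  3  $ b T x    x x b b $  match x
  4  $ b T      x b b $    expand T → x T b
  5  $ b b T x  x b b $    match x
  6  $ b b T    b b $      expand T → U
  7  $ b b U    b b $      expand U → ε
  8  $ b b      b b $      match b
  9  $ b        b $        match b
Accept reached after 9 steps.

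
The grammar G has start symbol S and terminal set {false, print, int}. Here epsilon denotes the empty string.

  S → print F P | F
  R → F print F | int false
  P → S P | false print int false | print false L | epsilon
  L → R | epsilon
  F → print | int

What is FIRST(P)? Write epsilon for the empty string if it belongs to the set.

FIRST(F): from F→print we get {print}; from F→int we get {int}. So FIRST(F) = {int, print}.
FIRST(S): from S→print F P we get {print}; from S→F we get {int, print}. So FIRST(S) = {int, print}.
FIRST(R): from R→F print F we get {int, print}; from R→int false we get {int}. So FIRST(R) = {int, print}.
FIRST(P): from P→S P we get {int, print}; from P→false print int false we get {false}; from P→print false L we get {print}; from P→epsilon we get {epsilon}. So FIRST(P) = {epsilon, false, int, print}.
FIRST(L): from L→R we get {int, print}; from L→epsilon we get {epsilon}. So FIRST(L) = {epsilon, int, print}.

{epsilon, false, int, print}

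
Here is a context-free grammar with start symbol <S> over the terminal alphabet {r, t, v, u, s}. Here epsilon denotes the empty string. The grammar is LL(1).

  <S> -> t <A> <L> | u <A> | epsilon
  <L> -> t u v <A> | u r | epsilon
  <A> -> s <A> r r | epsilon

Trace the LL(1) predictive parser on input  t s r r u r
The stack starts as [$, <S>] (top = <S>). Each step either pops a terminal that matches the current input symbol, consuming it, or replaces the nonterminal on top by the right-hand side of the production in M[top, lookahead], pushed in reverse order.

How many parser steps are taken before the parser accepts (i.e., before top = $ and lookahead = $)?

step 1: stack=$ <S>  input=t s r r u r $  — expand <S> -> t <A> <L>
step 2: stack=$ <L> <A> t  input=t s r r u r $  — match t
step 3: stack=$ <L> <A>  input=s r r u r $  — expand <A> -> s <A> r r
step 4: stack=$ <L> r r <A> s  input=s r r u r $  — match s
step 5: stack=$ <L> r r <A>  input=r r u r $  — expand <A> -> epsilon
step 6: stack=$ <L> r r  input=r r u r $  — match r
step 7: stack=$ <L> r  input=r u r $  — match r
step 8: stack=$ <L>  input=u r $  — expand <L> -> u r
step 9: stack=$ r u  input=u r $  — match u
step 10: stack=$ r  input=r $  — match r
Accept reached after 10 steps.

10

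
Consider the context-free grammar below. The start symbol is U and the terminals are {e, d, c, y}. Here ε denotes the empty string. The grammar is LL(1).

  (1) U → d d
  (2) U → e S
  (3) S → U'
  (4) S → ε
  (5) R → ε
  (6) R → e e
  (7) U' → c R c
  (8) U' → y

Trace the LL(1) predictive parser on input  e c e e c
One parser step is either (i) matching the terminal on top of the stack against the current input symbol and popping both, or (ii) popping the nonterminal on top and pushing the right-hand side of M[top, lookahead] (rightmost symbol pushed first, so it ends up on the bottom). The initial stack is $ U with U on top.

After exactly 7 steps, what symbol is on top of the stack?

step 1: stack=$ U  input=e c e e c $  — expand U → e S
step 2: stack=$ S e  input=e c e e c $  — match e
step 3: stack=$ S  input=c e e c $  — expand S → U'
step 4: stack=$ U'  input=c e e c $  — expand U' → c R c
step 5: stack=$ c R c  input=c e e c $  — match c
step 6: stack=$ c R  input=e e c $  — expand R → e e
step 7: stack=$ c e e  input=e e c $  — match e
Stack after step 7: $ c e (top = e).

e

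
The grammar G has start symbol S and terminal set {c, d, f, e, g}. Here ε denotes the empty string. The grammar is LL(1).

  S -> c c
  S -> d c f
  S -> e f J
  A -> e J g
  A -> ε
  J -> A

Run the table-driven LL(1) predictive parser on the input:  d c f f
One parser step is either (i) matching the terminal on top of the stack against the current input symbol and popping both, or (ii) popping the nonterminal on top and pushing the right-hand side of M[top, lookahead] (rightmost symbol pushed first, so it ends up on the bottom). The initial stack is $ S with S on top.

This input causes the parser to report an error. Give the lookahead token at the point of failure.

f

     Stack    Input      Action
  1  $ S      d c f f $  expand S -> d c f
  2  $ f c d  d c f f $  match d
  3  $ f c    c f f $    match c
  4  $ f      f f $      match f
  5  $        f $        error: stack empty but input remains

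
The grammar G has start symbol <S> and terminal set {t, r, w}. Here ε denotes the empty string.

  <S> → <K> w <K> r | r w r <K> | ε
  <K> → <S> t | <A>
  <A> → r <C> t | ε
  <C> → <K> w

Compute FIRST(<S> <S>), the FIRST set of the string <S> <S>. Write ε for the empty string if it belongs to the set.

FIRST(<A>): from <A>→r <C> t we get {r}; from <A>→ε we get {ε}. So FIRST(<A>) = {ε, r}.
FIRST(<S>): from <S>→<K> w <K> r we get {r, t, w}; from <S>→r w r <K> we get {r}; from <S>→ε we get {ε}. So FIRST(<S>) = {ε, r, t, w}.
FIRST(<K>): from <K>→<S> t we get {r, t, w}; from <K>→<A> we get {ε, r}. So FIRST(<K>) = {ε, r, t, w}.
FIRST(<C>): from <C>→<K> w we get {r, t, w}. So FIRST(<C>) = {r, t, w}.
FIRST(<S> <S>): take FIRST of each symbol in turn, carrying on past any symbol whose FIRST contains ε; result {ε, r, t, w}.

{ε, r, t, w}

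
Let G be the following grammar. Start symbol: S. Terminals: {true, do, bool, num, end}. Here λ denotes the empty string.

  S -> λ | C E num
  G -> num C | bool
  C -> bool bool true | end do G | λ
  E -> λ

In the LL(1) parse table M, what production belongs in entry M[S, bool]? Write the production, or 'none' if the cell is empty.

S -> C E num

FIRST(G): from G->num C we get {num}; from G->bool we get {bool}. So FIRST(G) = {bool, num}.
FIRST(C): from C->bool bool true we get {bool}; from C->end do G we get {end}; from C->λ we get {λ}. So FIRST(C) = {λ, bool, end}.
FIRST(E): from E->λ we get {λ}. So FIRST(E) = {λ}.
FIRST(S): from S->λ we get {λ}; from S->C E num we get {bool, end, num}. So FIRST(S) = {λ, bool, end, num}.
FOLLOW(S) includes $ since S is the start symbol.
FOLLOW(S): S appears on no right-hand side. Thus FOLLOW(S) = {$}.
For S -> λ: FIRST(λ) = {λ}, so it goes in M[S, t] for t ∈ {}; since λ ∈ FIRST, also for every t ∈ FOLLOW(S) = {$}.
For S -> C E num: FIRST(C E num) = {bool, end, num}, so it goes in M[S, t] for t ∈ {bool, end, num}.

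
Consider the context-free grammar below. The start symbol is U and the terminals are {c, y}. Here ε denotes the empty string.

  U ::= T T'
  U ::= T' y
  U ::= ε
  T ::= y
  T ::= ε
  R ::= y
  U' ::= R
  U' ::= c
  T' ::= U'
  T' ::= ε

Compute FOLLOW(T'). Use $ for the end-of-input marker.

FIRST(T): from T::=y we get {y}; from T::=ε we get {ε}. So FIRST(T) = {ε, y}.
FIRST(R): from R::=y we get {y}. So FIRST(R) = {y}.
FIRST(U'): from U'::=R we get {y}; from U'::=c we get {c}. So FIRST(U') = {c, y}.
FIRST(T'): from T'::=U' we get {c, y}; from T'::=ε we get {ε}. So FIRST(T') = {ε, c, y}.
FIRST(U): from U::=T T' we get {ε, c, y}; from U::=T' y we get {c, y}; from U::=ε we get {ε}. So FIRST(U) = {ε, c, y}.
FOLLOW(U) includes $ since U is the start symbol.
FOLLOW(U): U appears on no right-hand side. Thus FOLLOW(U) = {$}.
FOLLOW(T): in U::=T T', T is followed by T' with FIRST {ε, c, y}; in U::=T T', the suffix after T is nullable, so FOLLOW(T) ⊇ FOLLOW(U) = {$}. Thus FOLLOW(T) = {$, c, y}.
FOLLOW(T'): in U::=T T', the suffix after T' is empty, so FOLLOW(T') ⊇ FOLLOW(U) = {$}; in U::=T' y, T' is followed by y with FIRST {y}. Thus FOLLOW(T') = {$, y}.
FOLLOW(U'): in T'::=U', the suffix after U' is empty, so FOLLOW(U') ⊇ FOLLOW(T') = {$, y}. Thus FOLLOW(U') = {$, y}.
FOLLOW(R): in U'::=R, the suffix after R is empty, so FOLLOW(R) ⊇ FOLLOW(U') = {$, y}. Thus FOLLOW(R) = {$, y}.

{$, y}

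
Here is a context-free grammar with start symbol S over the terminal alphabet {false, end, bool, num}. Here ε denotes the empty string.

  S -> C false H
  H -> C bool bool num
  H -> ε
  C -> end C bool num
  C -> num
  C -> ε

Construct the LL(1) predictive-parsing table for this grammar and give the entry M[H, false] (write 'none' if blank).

FIRST(C): from C->end C bool num we get {end}; from C->num we get {num}; from C->ε we get {ε}. So FIRST(C) = {ε, end, num}.
FIRST(S): from S->C false H we get {end, false, num}. So FIRST(S) = {end, false, num}.
FIRST(H): from H->C bool bool num we get {bool, end, num}; from H->ε we get {ε}. So FIRST(H) = {ε, bool, end, num}.
FOLLOW(S) includes $ since S is the start symbol.
FOLLOW(S): S appears on no right-hand side. Thus FOLLOW(S) = {$}.
FOLLOW(H): in S->C false H, the suffix after H is empty, so FOLLOW(H) ⊇ FOLLOW(S) = {$}. Thus FOLLOW(H) = {$}.
For H -> C bool bool num: FIRST(C bool bool num) = {bool, end, num}, so it goes in M[H, t] for t ∈ {bool, end, num}.
For H -> ε: FIRST(ε) = {ε}, so it goes in M[H, t] for t ∈ {}; since ε ∈ FIRST, also for every t ∈ FOLLOW(H) = {$}.
None of these place a production in M[H, false].

none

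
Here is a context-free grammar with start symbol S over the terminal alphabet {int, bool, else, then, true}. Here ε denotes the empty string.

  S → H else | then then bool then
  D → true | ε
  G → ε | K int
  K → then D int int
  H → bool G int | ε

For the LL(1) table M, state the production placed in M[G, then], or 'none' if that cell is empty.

FIRST(D) = {ε, true}
FIRST(K) = {then}
FIRST(H) = {ε, bool}
FIRST(S) = {bool, else, then}  (via H else)
FIRST(G) = {ε, then}  (via K int)
FOLLOW(S) includes $ since S is the start symbol.
FOLLOW(G): in H→bool G int, G is followed by int with FIRST {int}. Thus FOLLOW(G) = {int}.
For G → ε: FIRST(ε) = {ε}, so it goes in M[G, t] for t ∈ {}; since ε ∈ FIRST, also for every t ∈ FOLLOW(G) = {int}.
For G → K int: FIRST(K int) = {then}, so it goes in M[G, t] for t ∈ {then}.

G → K int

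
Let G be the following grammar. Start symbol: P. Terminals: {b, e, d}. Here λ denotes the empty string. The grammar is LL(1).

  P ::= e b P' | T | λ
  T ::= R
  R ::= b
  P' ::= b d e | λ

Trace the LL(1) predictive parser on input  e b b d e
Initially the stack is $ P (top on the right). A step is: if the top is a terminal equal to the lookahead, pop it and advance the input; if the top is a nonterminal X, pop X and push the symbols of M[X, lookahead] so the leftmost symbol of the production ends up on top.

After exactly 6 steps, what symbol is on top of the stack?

     Stack     Input        Action
  1  $ P       e b b d e $  expand P ::= e b P'
  2  $ P' b e  e b b d e $  match e
  3  $ P' b    b b d e $    match b
  4  $ P'      b d e $      expand P' ::= b d e
  5  $ e d b   b d e $      match b
  6  $ e d     d e $        match d
Stack after step 6: $ e (top = e).

e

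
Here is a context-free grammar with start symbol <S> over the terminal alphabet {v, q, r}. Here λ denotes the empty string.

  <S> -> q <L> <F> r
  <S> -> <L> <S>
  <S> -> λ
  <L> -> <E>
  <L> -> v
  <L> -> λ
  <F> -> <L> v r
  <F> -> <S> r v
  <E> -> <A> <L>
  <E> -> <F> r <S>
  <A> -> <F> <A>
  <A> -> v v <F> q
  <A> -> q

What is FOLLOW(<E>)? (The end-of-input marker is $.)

FIRST(<S>): from <S>->q <L> <F> r we get {q}; from <S>-><L> <S> we get {λ, q, r, v}; from <S>->λ we get {λ}. So FIRST(<S>) = {λ, q, r, v}.
FIRST(<L>): from <L>-><E> we get {q, r, v}; from <L>->v we get {v}; from <L>->λ we get {λ}. So FIRST(<L>) = {λ, q, r, v}.
FIRST(<F>): from <F>-><L> v r we get {q, r, v}; from <F>-><S> r v we get {q, r, v}. So FIRST(<F>) = {q, r, v}.
FIRST(<A>): from <A>-><F> <A> we get {q, r, v}; from <A>->v v <F> q we get {v}; from <A>->q we get {q}. So FIRST(<A>) = {q, r, v}.
FIRST(<E>): from <E>-><A> <L> we get {q, r, v}; from <E>-><F> r <S> we get {q, r, v}. So FIRST(<E>) = {q, r, v}.
FOLLOW(<S>) includes $ since <S> is the start symbol.
FOLLOW(<F>): in <S>->q <L> <F> r, <F> is followed by r with FIRST {r}; in <E>-><F> r <S>, <F> is followed by r <S> with FIRST {r}; in <A>-><F> <A>, <F> is followed by <A> with FIRST {q, r, v}; in <A>->v v <F> q, <F> is followed by q with FIRST {q}. Thus FOLLOW(<F>) = {q, r, v}.
FOLLOW(<S>): in <S>-><L> <S>, the suffix after <S> is empty (adds nothing new); in <F>-><S> r v, <S> is followed by r v with FIRST {r}; in <E>-><F> r <S>, the suffix after <S> is empty, so FOLLOW(<S>) ⊇ FOLLOW(<E>) = {$, q, r, v}. Thus FOLLOW(<S>) = {$, q, r, v}.
FOLLOW(<L>): in <S>->q <L> <F> r, <L> is followed by <F> r with FIRST {q, r, v}; in <S>-><L> <S>, <L> is followed by <S> with FIRST {λ, q, r, v}; in <S>-><L> <S>, the suffix after <L> is nullable, so FOLLOW(<L>) ⊇ FOLLOW(<S>) = {$, q, r, v}; in <F>-><L> v r, <L> is followed by v r with FIRST {v}; in <E>-><A> <L>, the suffix after <L> is empty, so FOLLOW(<L>) ⊇ FOLLOW(<E>) = {$, q, r, v}. Thus FOLLOW(<L>) = {$, q, r, v}.
FOLLOW(<E>): in <L>-><E>, the suffix after <E> is empty, so FOLLOW(<E>) ⊇ FOLLOW(<L>) = {$, q, r, v}. Thus FOLLOW(<E>) = {$, q, r, v}.
FOLLOW(<A>): in <E>-><A> <L>, <A> is followed by <L> with FIRST {λ, q, r, v}; in <E>-><A> <L>, the suffix after <A> is nullable, so FOLLOW(<A>) ⊇ FOLLOW(<E>) = {$, q, r, v}; in <A>-><F> <A>, the suffix after <A> is empty (adds nothing new). Thus FOLLOW(<A>) = {$, q, r, v}.

{$, q, r, v}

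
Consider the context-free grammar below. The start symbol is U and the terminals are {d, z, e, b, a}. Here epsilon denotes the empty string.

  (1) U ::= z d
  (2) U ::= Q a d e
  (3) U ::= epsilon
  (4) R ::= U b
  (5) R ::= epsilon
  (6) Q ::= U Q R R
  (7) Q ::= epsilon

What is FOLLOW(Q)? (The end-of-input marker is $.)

FIRST(U) = {epsilon, a, b, z}  (via Q a d e)
FIRST(R) = {epsilon, a, b, z}  (via U b)
FIRST(Q) = {epsilon, a, b, z}  (via U Q R R)
FOLLOW(U) includes $ since U is the start symbol.
FOLLOW(Q): in U::=Q a d e, Q is followed by a d e with FIRST {a}; in Q::=U Q R R, Q is followed by R R with FIRST {epsilon, a, b, z}; in Q::=U Q R R, the suffix after Q is nullable (adds nothing new). Thus FOLLOW(Q) = {a, b, z}.
FOLLOW(U): in R::=U b, U is followed by b with FIRST {b}; in Q::=U Q R R, U is followed by Q R R with FIRST {epsilon, a, b, z}; in Q::=U Q R R, the suffix after U is nullable, so FOLLOW(U) ⊇ FOLLOW(Q) = {a, b, z}. Thus FOLLOW(U) = {$, a, b, z}.
FOLLOW(R): in Q::=U Q R R (occurrence 1), R is followed by R with FIRST {epsilon, a, b, z}; in Q::=U Q R R (occurrence 1), the suffix after R is nullable, so FOLLOW(R) ⊇ FOLLOW(Q) = {a, b, z}; in Q::=U Q R R (occurrence 2), the suffix after R is empty, so FOLLOW(R) ⊇ FOLLOW(Q) = {a, b, z}. Thus FOLLOW(R) = {a, b, z}.

{a, b, z}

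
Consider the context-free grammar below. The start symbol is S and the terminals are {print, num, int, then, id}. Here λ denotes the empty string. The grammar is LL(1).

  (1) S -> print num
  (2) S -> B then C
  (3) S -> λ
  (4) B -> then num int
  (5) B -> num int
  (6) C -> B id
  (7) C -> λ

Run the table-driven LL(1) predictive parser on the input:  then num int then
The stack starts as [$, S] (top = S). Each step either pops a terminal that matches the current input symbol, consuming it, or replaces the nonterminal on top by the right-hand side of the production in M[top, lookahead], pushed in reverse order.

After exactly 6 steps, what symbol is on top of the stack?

step 1: stack=$ S  input=then num int then $  — expand S -> B then C
step 2: stack=$ C then B  input=then num int then $  — expand B -> then num int
step 3: stack=$ C then int num then  input=then num int then $  — match then
step 4: stack=$ C then int num  input=num int then $  — match num
step 5: stack=$ C then int  input=int then $  — match int
step 6: stack=$ C then  input=then $  — match then
Stack after step 6: $ C (top = C).

C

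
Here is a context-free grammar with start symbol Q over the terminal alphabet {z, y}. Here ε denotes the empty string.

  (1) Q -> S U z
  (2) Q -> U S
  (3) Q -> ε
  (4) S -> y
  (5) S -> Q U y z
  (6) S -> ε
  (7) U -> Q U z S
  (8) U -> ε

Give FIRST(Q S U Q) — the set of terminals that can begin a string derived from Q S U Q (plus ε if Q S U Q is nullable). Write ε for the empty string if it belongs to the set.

{ε, y, z}

FIRST(Q): from Q->S U z we get {y, z}; from Q->U S we get {ε, y, z}; from Q->ε we get {ε}. So FIRST(Q) = {ε, y, z}.
FIRST(U): from U->Q U z S we get {y, z}; from U->ε we get {ε}. So FIRST(U) = {ε, y, z}.
FIRST(S): from S->y we get {y}; from S->Q U y z we get {y, z}; from S->ε we get {ε}. So FIRST(S) = {ε, y, z}.
FIRST(Q S U Q): take FIRST of each symbol in turn, carrying on past any symbol whose FIRST contains ε; result {ε, y, z}.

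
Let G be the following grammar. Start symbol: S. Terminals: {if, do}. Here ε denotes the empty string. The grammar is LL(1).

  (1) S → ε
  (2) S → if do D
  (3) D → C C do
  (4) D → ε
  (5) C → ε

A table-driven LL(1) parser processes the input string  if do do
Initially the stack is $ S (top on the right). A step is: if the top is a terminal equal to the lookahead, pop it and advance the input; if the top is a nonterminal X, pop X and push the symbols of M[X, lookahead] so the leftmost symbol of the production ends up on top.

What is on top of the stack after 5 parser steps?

     Stack      Input       Action
  1  $ S        if do do $  expand S → if do D
  2  $ D do if  if do do $  match if
  3  $ D do     do do $     match do
  4  $ D        do $        expand D → C C do
  5  $ do C C   do $        expand C → ε
Stack after step 5: $ do C (top = C).

C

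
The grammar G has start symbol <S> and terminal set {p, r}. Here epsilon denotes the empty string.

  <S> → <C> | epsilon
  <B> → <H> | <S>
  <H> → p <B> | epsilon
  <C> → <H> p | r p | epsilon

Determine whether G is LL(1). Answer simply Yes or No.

FIRST(<S>) = {epsilon, p, r}
FIRST(<B>) = {epsilon, p, r}
FIRST(<H>) = {epsilon, p}
FIRST(<C>) = {epsilon, p, r}
FOLLOW(<S>) = {$, p}
FOLLOW(<B>) = {p}
FOLLOW(<H>) = {p}
FOLLOW(<C>) = {$, p}
Cell M[<B>, p] receives both <B> → <H> and <B> → <S> — the grammar is not LL(1).

No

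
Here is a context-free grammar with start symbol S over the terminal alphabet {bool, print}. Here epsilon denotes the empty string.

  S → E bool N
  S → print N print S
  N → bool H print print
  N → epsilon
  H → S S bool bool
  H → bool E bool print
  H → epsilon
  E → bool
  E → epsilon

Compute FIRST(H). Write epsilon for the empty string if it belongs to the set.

{epsilon, bool, print}

FIRST(N) = {epsilon, bool}
FIRST(E) = {epsilon, bool}
FIRST(S) = {bool, print}  (via E bool N)
FIRST(H) = {epsilon, bool, print}  (via S S bool bool)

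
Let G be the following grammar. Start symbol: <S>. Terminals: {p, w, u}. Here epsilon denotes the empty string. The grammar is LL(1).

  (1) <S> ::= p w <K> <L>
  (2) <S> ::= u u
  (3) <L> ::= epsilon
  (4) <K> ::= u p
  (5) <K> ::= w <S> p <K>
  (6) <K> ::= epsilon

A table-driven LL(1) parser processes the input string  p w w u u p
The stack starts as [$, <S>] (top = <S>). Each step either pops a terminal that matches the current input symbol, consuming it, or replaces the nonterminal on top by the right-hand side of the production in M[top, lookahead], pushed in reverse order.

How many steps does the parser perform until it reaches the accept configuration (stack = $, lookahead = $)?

11

step 1: stack=$ <S>  input=p w w u u p $  — expand <S> ::= p w <K> <L>
step 2: stack=$ <L> <K> w p  input=p w w u u p $  — match p
step 3: stack=$ <L> <K> w  input=w w u u p $  — match w
step 4: stack=$ <L> <K>  input=w u u p $  — expand <K> ::= w <S> p <K>
step 5: stack=$ <L> <K> p <S> w  input=w u u p $  — match w
step 6: stack=$ <L> <K> p <S>  input=u u p $  — expand <S> ::= u u
step 7: stack=$ <L> <K> p u u  input=u u p $  — match u
step 8: stack=$ <L> <K> p u  input=u p $  — match u
step 9: stack=$ <L> <K> p  input=p $  — match p
step 10: stack=$ <L> <K>  input=$  — expand <K> ::= epsilon
step 11: stack=$ <L>  input=$  — expand <L> ::= epsilon
Accept reached after 11 steps.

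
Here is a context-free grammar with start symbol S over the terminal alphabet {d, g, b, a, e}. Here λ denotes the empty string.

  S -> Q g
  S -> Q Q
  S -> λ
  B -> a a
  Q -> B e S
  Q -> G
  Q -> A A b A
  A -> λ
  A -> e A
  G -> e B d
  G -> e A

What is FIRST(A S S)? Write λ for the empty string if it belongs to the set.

FIRST(B): from B->a a we get {a}. So FIRST(B) = {a}.
FIRST(A): from A->λ we get {λ}; from A->e A we get {e}. So FIRST(A) = {λ, e}.
FIRST(G): from G->e B d we get {e}; from G->e A we get {e}. So FIRST(G) = {e}.
FIRST(Q): from Q->B e S we get {a}; from Q->G we get {e}; from Q->A A b A we get {b, e}. So FIRST(Q) = {a, b, e}.
FIRST(S): from S->Q g we get {a, b, e}; from S->Q Q we get {a, b, e}; from S->λ we get {λ}. So FIRST(S) = {λ, a, b, e}.
FIRST(A S S): take FIRST of each symbol in turn, carrying on past any symbol whose FIRST contains λ; result {λ, a, b, e}.

{λ, a, b, e}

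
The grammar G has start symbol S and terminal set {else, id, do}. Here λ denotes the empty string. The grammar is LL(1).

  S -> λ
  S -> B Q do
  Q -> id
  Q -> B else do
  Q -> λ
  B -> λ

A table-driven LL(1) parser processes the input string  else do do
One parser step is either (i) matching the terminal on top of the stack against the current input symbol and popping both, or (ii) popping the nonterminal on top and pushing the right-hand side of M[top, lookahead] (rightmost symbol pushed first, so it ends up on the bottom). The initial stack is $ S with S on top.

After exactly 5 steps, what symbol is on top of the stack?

     Stack           Input         Action
  1  $ S             else do do $  expand S -> B Q do
  2  $ do Q B        else do do $  expand B -> λ
  3  $ do Q          else do do $  expand Q -> B else do
  4  $ do do else B  else do do $  expand B -> λ
  5  $ do do else    else do do $  match else
Stack after step 5: $ do do (top = do).

do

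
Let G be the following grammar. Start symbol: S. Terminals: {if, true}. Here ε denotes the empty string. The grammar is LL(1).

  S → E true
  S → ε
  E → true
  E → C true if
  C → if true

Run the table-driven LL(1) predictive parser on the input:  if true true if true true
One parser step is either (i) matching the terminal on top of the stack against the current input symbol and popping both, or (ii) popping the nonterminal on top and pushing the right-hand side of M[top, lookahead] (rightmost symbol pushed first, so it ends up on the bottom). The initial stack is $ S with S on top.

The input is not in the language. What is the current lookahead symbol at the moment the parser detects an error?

     Stack                   Input                        Action
  1  $ S                     if true true if true true $  expand S → E true
  2  $ true E                if true true if true true $  expand E → C true if
  3  $ true if true C        if true true if true true $  expand C → if true
  4  $ true if true true if  if true true if true true $  match if
  5  $ true if true true     true true if true true $     match true
  6  $ true if true          true if true true $          match true
  7  $ true if               if true true $               match if
  8  $ true                  true true $                  match true
  9  $                       true $                       error: stack empty but input remains

true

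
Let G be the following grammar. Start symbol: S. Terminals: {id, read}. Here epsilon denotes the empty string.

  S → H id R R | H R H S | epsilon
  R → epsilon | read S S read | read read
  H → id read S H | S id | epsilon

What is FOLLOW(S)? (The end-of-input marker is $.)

{$, id, read}

FIRST(R): from R→epsilon we get {epsilon}; from R→read S S read we get {read}; from R→read read we get {read}. So FIRST(R) = {epsilon, read}.
FIRST(S): from S→H id R R we get {id, read}; from S→H R H S we get {epsilon, id, read}; from S→epsilon we get {epsilon}. So FIRST(S) = {epsilon, id, read}.
FIRST(H): from H→id read S H we get {id}; from H→S id we get {id, read}; from H→epsilon we get {epsilon}. So FIRST(H) = {epsilon, id, read}.
FOLLOW(S) includes $ since S is the start symbol.
FOLLOW(S): in S→H R H S, the suffix after S is empty (adds nothing new); in R→read S S read (occurrence 1), S is followed by S read with FIRST {id, read}; in R→read S S read (occurrence 2), S is followed by read with FIRST {read}; in H→id read S H, S is followed by H with FIRST {epsilon, id, read}; in H→id read S H, the suffix after S is nullable, so FOLLOW(S) ⊇ FOLLOW(H) = {$, id, read}; in H→S id, S is followed by id with FIRST {id}. Thus FOLLOW(S) = {$, id, read}.
FOLLOW(R): in S→H id R R (occurrence 1), R is followed by R with FIRST {epsilon, read}; in S→H id R R (occurrence 1), the suffix after R is nullable, so FOLLOW(R) ⊇ FOLLOW(S) = {$, id, read}; in S→H id R R (occurrence 2), the suffix after R is empty, so FOLLOW(R) ⊇ FOLLOW(S) = {$, id, read}; in S→H R H S, R is followed by H S with FIRST {epsilon, id, read}; in S→H R H S, the suffix after R is nullable, so FOLLOW(R) ⊇ FOLLOW(S) = {$, id, read}. Thus FOLLOW(R) = {$, id, read}.
FOLLOW(H): in S→H id R R, H is followed by id R R with FIRST {id}; in S→H R H S (occurrence 1), H is followed by R H S with FIRST {epsilon, id, read}; in S→H R H S (occurrence 1), the suffix after H is nullable, so FOLLOW(H) ⊇ FOLLOW(S) = {$, id, read}; in S→H R H S (occurrence 2), H is followed by S with FIRST {epsilon, id, read}; in S→H R H S (occurrence 2), the suffix after H is nullable, so FOLLOW(H) ⊇ FOLLOW(S) = {$, id, read}; in H→id read S H, the suffix after H is empty (adds nothing new). Thus FOLLOW(H) = {$, id, read}.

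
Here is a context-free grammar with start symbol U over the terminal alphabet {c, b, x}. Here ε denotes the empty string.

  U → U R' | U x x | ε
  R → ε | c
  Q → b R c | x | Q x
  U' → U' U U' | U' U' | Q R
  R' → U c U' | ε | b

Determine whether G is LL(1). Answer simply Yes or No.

FIRST(U) = {ε, b, c, x}
FIRST(R) = {ε, c}
FIRST(Q) = {b, x}
FIRST(U') = {b, x}
FIRST(R') = {ε, b, c, x}
FOLLOW(U) = {$, b, c, x}
FOLLOW(R) = {$, b, c, x}
FOLLOW(Q) = {$, b, c, x}
FOLLOW(U') = {$, b, c, x}
FOLLOW(R') = {$, b, c, x}
Cell M[Q, b] receives both Q → b R c and Q → Q x — the grammar is not LL(1).

No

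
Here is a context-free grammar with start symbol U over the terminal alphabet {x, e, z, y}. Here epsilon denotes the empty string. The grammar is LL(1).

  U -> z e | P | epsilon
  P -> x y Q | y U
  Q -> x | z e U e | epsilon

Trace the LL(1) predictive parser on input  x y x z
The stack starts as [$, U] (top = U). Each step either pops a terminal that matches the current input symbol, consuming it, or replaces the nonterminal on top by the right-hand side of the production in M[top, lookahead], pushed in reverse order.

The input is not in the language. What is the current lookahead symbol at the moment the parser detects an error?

z

step 1: stack=$ U  input=x y x z $  — expand U -> P
step 2: stack=$ P  input=x y x z $  — expand P -> x y Q
step 3: stack=$ Q y x  input=x y x z $  — match x
step 4: stack=$ Q y  input=y x z $  — match y
step 5: stack=$ Q  input=x z $  — expand Q -> x
step 6: stack=$ x  input=x z $  — match x
step 7: stack=$  input=z $  — error: stack empty but input remains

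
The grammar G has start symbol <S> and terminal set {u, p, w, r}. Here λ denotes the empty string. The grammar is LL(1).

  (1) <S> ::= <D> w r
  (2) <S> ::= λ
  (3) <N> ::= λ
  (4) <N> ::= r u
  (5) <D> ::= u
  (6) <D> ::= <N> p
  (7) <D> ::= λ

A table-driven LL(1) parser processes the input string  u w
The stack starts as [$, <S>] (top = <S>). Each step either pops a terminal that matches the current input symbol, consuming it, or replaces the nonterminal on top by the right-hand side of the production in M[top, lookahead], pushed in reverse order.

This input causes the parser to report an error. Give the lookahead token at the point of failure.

$

step 1: stack=$ <S>  input=u w $  — expand <S> ::= <D> w r
step 2: stack=$ r w <D>  input=u w $  — expand <D> ::= u
step 3: stack=$ r w u  input=u w $  — match u
step 4: stack=$ r w  input=w $  — match w
step 5: stack=$ r  input=$  — error: top is terminal r but lookahead is $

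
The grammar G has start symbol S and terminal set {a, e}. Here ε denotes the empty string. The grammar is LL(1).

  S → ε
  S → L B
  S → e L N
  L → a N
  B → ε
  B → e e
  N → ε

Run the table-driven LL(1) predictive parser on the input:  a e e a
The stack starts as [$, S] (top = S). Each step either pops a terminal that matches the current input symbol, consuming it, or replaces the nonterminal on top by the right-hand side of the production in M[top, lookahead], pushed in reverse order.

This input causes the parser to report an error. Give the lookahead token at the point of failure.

step 1: stack=$ S  input=a e e a $  — expand S → L B
step 2: stack=$ B L  input=a e e a $  — expand L → a N
step 3: stack=$ B N a  input=a e e a $  — match a
step 4: stack=$ B N  input=e e a $  — expand N → ε
step 5: stack=$ B  input=e e a $  — expand B → e e
step 6: stack=$ e e  input=e e a $  — match e
step 7: stack=$ e  input=e a $  — match e
step 8: stack=$  input=a $  — error: stack empty but input remains

a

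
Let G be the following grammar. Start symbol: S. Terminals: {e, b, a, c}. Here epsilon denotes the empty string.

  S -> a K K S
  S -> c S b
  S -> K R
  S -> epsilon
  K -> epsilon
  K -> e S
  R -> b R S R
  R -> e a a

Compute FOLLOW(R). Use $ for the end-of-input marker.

FIRST(K): from K->epsilon we get {epsilon}; from K->e S we get {e}. So FIRST(K) = {epsilon, e}.
FIRST(R): from R->b R S R we get {b}; from R->e a a we get {e}. So FIRST(R) = {b, e}.
FIRST(S): from S->a K K S we get {a}; from S->c S b we get {c}; from S->K R we get {b, e}; from S->epsilon we get {epsilon}. So FIRST(S) = {epsilon, a, b, c, e}.
FOLLOW(S) includes $ since S is the start symbol.
FOLLOW(S): in S->a K K S, the suffix after S is empty (adds nothing new); in S->c S b, S is followed by b with FIRST {b}; in K->e S, the suffix after S is empty, so FOLLOW(S) ⊇ FOLLOW(K) = {$, a, b, c, e}; in R->b R S R, S is followed by R with FIRST {b, e}. Thus FOLLOW(S) = {$, a, b, c, e}.
FOLLOW(K): in S->a K K S (occurrence 1), K is followed by K S with FIRST {epsilon, a, b, c, e}; in S->a K K S (occurrence 1), the suffix after K is nullable, so FOLLOW(K) ⊇ FOLLOW(S) = {$, a, b, c, e}; in S->a K K S (occurrence 2), K is followed by S with FIRST {epsilon, a, b, c, e}; in S->a K K S (occurrence 2), the suffix after K is nullable, so FOLLOW(K) ⊇ FOLLOW(S) = {$, a, b, c, e}; in S->K R, K is followed by R with FIRST {b, e}. Thus FOLLOW(K) = {$, a, b, c, e}.
FOLLOW(R): in S->K R, the suffix after R is empty, so FOLLOW(R) ⊇ FOLLOW(S) = {$, a, b, c, e}; in R->b R S R (occurrence 1), R is followed by S R with FIRST {a, b, c, e}; in R->b R S R (occurrence 2), the suffix after R is empty (adds nothing new). Thus FOLLOW(R) = {$, a, b, c, e}.

{$, a, b, c, e}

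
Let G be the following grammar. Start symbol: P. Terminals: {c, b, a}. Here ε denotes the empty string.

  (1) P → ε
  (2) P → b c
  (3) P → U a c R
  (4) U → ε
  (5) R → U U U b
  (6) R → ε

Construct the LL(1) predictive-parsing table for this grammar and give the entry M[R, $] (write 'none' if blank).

R → ε

FIRST(U) = {ε}
FIRST(P) = {ε, a, b}  (via U a c R)
FIRST(R) = {ε, b}  (via U U U b)
FOLLOW(P) includes $ since P is the start symbol.
FOLLOW(P): P appears on no right-hand side. Thus FOLLOW(P) = {$}.
FOLLOW(R): in P→U a c R, the suffix after R is empty, so FOLLOW(R) ⊇ FOLLOW(P) = {$}. Thus FOLLOW(R) = {$}.
For R → U U U b: FIRST(U U U b) = {b}, so it goes in M[R, t] for t ∈ {b}.
For R → ε: FIRST(ε) = {ε}, so it goes in M[R, t] for t ∈ {}; since ε ∈ FIRST, also for every t ∈ FOLLOW(R) = {$}.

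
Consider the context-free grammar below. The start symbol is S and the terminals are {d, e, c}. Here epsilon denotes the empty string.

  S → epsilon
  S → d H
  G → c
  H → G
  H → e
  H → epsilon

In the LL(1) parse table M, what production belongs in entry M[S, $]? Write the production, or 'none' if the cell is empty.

FIRST(S) = {epsilon, d}
FIRST(G) = {c}
FIRST(H) = {epsilon, c, e}  (via G)
FOLLOW(S) includes $ since S is the start symbol.
FOLLOW(S): S appears on no right-hand side. Thus FOLLOW(S) = {$}.
For S → epsilon: FIRST(epsilon) = {epsilon}, so it goes in M[S, t] for t ∈ {}; since epsilon ∈ FIRST, also for every t ∈ FOLLOW(S) = {$}.
For S → d H: FIRST(d H) = {d}, so it goes in M[S, t] for t ∈ {d}.

S → epsilon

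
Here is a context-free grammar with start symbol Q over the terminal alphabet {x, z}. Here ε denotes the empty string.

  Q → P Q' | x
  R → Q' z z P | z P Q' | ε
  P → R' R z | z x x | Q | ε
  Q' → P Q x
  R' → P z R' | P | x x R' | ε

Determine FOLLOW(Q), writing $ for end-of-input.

{$, x, z}

FIRST(Q): from Q→P Q' we get {x, z}; from Q→x we get {x}. So FIRST(Q) = {x, z}.
FIRST(R): from R→Q' z z P we get {x, z}; from R→z P Q' we get {z}; from R→ε we get {ε}. So FIRST(R) = {ε, x, z}.
FIRST(P): from P→R' R z we get {x, z}; from P→z x x we get {z}; from P→Q we get {x, z}; from P→ε we get {ε}. So FIRST(P) = {ε, x, z}.
FIRST(Q'): from Q'→P Q x we get {x, z}. So FIRST(Q') = {x, z}.
FIRST(R'): from R'→P z R' we get {x, z}; from R'→P we get {ε, x, z}; from R'→x x R' we get {x}; from R'→ε we get {ε}. So FIRST(R') = {ε, x, z}.
FOLLOW(Q) includes $ since Q is the start symbol.
FOLLOW(R): in P→R' R z, R is followed by z with FIRST {z}. Thus FOLLOW(R) = {z}.
FOLLOW(R'): in P→R' R z, R' is followed by R z with FIRST {x, z}; in R'→P z R', the suffix after R' is empty (adds nothing new); in R'→x x R', the suffix after R' is empty (adds nothing new). Thus FOLLOW(R') = {x, z}.
FOLLOW(P): in Q→P Q', P is followed by Q' with FIRST {x, z}; in R→Q' z z P, the suffix after P is empty, so FOLLOW(P) ⊇ FOLLOW(R) = {z}; in R→z P Q', P is followed by Q' with FIRST {x, z}; in Q'→P Q x, P is followed by Q x with FIRST {x, z}; in R'→P z R', P is followed by z R' with FIRST {z}; in R'→P, the suffix after P is empty, so FOLLOW(P) ⊇ FOLLOW(R') = {x, z}. Thus FOLLOW(P) = {x, z}.
FOLLOW(Q): in P→Q, the suffix after Q is empty, so FOLLOW(Q) ⊇ FOLLOW(P) = {x, z}; in Q'→P Q x, Q is followed by x with FIRST {x}. Thus FOLLOW(Q) = {$, x, z}.
FOLLOW(Q'): in Q→P Q', the suffix after Q' is empty, so FOLLOW(Q') ⊇ FOLLOW(Q) = {$, x, z}; in R→Q' z z P, Q' is followed by z z P with FIRST {z}; in R→z P Q', the suffix after Q' is empty, so FOLLOW(Q') ⊇ FOLLOW(R) = {z}. Thus FOLLOW(Q') = {$, x, z}.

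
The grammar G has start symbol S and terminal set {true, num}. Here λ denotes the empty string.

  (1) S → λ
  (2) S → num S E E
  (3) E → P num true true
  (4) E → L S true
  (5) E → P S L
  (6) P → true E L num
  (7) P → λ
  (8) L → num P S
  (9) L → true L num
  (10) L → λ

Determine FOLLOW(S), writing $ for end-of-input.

FIRST(S) = {λ, num}
FIRST(P) = {λ, true}
FIRST(L) = {λ, num, true}
FIRST(E) = {λ, num, true}  (via P num true true, L S true, P S L)
FOLLOW(S) includes $ since S is the start symbol.
FOLLOW(S): in S→num S E E, S is followed by E E with FIRST {λ, num, true}; in S→num S E E, the suffix after S is nullable (adds nothing new); in E→L S true, S is followed by true with FIRST {true}; in E→P S L, S is followed by L with FIRST {λ, num, true}; in E→P S L, the suffix after S is nullable, so FOLLOW(S) ⊇ FOLLOW(E) = {$, num, true}; in L→num P S, the suffix after S is empty, so FOLLOW(S) ⊇ FOLLOW(L) = {$, num, true}. Thus FOLLOW(S) = {$, num, true}.
FOLLOW(E): in S→num S E E (occurrence 1), E is followed by E with FIRST {λ, num, true}; in S→num S E E (occurrence 1), the suffix after E is nullable, so FOLLOW(E) ⊇ FOLLOW(S) = {$, num, true}; in S→num S E E (occurrence 2), the suffix after E is empty, so FOLLOW(E) ⊇ FOLLOW(S) = {$, num, true}; in P→true E L num, E is followed by L num with FIRST {num, true}. Thus FOLLOW(E) = {$, num, true}.
FOLLOW(L): in E→L S true, L is followed by S true with FIRST {num, true}; in E→P S L, the suffix after L is empty, so FOLLOW(L) ⊇ FOLLOW(E) = {$, num, true}; in P→true E L num, L is followed by num with FIRST {num}; in L→true L num, L is followed by num with FIRST {num}. Thus FOLLOW(L) = {$, num, true}.
FOLLOW(P): in E→P num true true, P is followed by num true true with FIRST {num}; in E→P S L, P is followed by S L with FIRST {λ, num, true}; in E→P S L, the suffix after P is nullable, so FOLLOW(P) ⊇ FOLLOW(E) = {$, num, true}; in L→num P S, P is followed by S with FIRST {λ, num}; in L→num P S, the suffix after P is nullable, so FOLLOW(P) ⊇ FOLLOW(L) = {$, num, true}. Thus FOLLOW(P) = {$, num, true}.

{$, num, true}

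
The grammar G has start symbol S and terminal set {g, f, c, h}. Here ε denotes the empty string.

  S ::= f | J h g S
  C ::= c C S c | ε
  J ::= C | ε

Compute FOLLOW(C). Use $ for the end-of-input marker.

{c, f, h}

FIRST(C) = {ε, c}
FIRST(J) = {ε, c}  (via C)
FIRST(S) = {c, f, h}  (via J h g S)
FOLLOW(S) includes $ since S is the start symbol.
FOLLOW(S): in S::=J h g S, the suffix after S is empty (adds nothing new); in C::=c C S c, S is followed by c with FIRST {c}. Thus FOLLOW(S) = {$, c}.
FOLLOW(J): in S::=J h g S, J is followed by h g S with FIRST {h}. Thus FOLLOW(J) = {h}.
FOLLOW(C): in C::=c C S c, C is followed by S c with FIRST {c, f, h}; in J::=C, the suffix after C is empty, so FOLLOW(C) ⊇ FOLLOW(J) = {h}. Thus FOLLOW(C) = {c, f, h}.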